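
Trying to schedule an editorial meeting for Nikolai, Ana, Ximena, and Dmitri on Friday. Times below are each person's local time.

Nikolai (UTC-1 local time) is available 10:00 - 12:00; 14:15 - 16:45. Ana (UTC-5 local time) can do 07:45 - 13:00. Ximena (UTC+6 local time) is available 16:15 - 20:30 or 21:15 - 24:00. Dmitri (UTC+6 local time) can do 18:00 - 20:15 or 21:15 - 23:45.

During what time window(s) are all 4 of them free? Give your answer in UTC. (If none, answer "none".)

12:45-13:00, 15:15-17:45

Nikolai in UTC: 11:00-13:00, 15:15-17:45 (add 1h to convert from UTC-1).
Ana in UTC: 12:45-18:00 (add 5h to convert from UTC-5).
Ximena in UTC: 10:15-14:30, 15:15-18:00 (subtract 6h to convert from UTC+6).
Dmitri in UTC: 12:00-14:15, 15:15-17:45 (subtract 6h to convert from UTC+6).
Nikolai ∩ Ana: 12:45-13:00, 15:15-17:45.
Nikolai ∩ Ana ∩ Ximena: 12:45-13:00, 15:15-17:45.
Nikolai ∩ Ana ∩ Ximena ∩ Dmitri: 12:45-13:00, 15:15-17:45.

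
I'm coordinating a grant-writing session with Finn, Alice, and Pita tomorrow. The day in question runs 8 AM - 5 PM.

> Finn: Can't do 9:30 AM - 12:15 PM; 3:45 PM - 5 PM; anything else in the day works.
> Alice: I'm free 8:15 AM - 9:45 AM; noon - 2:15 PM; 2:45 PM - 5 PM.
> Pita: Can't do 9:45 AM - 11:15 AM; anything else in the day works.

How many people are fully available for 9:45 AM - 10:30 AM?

Finn free: 08:00-09:30, 12:15-15:45 (invert busy blocks within the working day).
Alice free: 08:15-09:45, 12:00-14:15, 14:45-17:00.
Pita free: 08:00-09:45, 11:15-17:00 (invert busy blocks within the working day).
nobody can make the full 09:45-10:30 slot — that's 0.

0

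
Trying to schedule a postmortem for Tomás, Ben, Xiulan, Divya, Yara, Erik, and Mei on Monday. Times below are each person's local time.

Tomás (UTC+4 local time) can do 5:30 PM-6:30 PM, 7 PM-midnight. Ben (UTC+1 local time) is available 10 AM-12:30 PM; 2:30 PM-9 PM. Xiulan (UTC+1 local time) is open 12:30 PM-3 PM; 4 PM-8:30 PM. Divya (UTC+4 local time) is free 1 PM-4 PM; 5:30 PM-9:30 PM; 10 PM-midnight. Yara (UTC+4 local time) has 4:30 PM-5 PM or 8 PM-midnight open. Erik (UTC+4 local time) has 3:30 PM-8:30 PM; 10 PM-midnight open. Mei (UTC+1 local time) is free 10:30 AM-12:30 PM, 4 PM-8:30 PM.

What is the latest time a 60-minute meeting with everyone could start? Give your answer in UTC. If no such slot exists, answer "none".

18:30

Tomás in UTC: 13:30-14:30, 15:00-20:00 (subtract 4h to convert from UTC+4).
Ben in UTC: 09:00-11:30, 13:30-20:00 (subtract 1h to convert from UTC+1).
Xiulan in UTC: 11:30-14:00, 15:00-19:30 (subtract 1h to convert from UTC+1).
Divya in UTC: 09:00-12:00, 13:30-17:30, 18:00-20:00 (subtract 4h to convert from UTC+4).
Yara in UTC: 12:30-13:00, 16:00-20:00 (subtract 4h to convert from UTC+4).
Erik in UTC: 11:30-16:30, 18:00-20:00 (subtract 4h to convert from UTC+4).
Mei in UTC: 09:30-11:30, 15:00-19:30 (subtract 1h to convert from UTC+1).
Tomás ∩ Ben: 13:30-14:30, 15:00-20:00.
Tomás ∩ Ben ∩ Xiulan: 13:30-14:00, 15:00-19:30.
Tomás ∩ Ben ∩ Xiulan ∩ Divya: 13:30-14:00, 15:00-17:30, 18:00-19:30.
Tomás ∩ Ben ∩ Xiulan ∩ Divya ∩ Yara: 16:00-17:30, 18:00-19:30.
Tomás ∩ Ben ∩ Xiulan ∩ Divya ∩ Yara ∩ Erik: 16:00-16:30, 18:00-19:30.
Tomás ∩ Ben ∩ Xiulan ∩ Divya ∩ Yara ∩ Erik ∩ Mei: 16:00-16:30, 18:00-19:30.
The last common window of at least 60 minutes is 18:00-19:30; a 60-minute meeting can start as late as 18:30 and still end by 19:30.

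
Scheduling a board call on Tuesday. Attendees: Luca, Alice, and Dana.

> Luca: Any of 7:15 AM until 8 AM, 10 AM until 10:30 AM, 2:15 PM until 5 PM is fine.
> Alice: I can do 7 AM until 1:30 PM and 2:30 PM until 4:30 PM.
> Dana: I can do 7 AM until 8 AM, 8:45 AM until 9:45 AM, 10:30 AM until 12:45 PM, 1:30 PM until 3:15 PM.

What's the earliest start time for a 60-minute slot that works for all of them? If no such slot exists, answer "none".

none

Luca ∩ Alice: 07:15-08:00, 10:00-10:30, 14:30-16:30.
Luca ∩ Alice ∩ Dana: 07:15-08:00, 14:30-15:15.
No common window is at least 60 minutes long.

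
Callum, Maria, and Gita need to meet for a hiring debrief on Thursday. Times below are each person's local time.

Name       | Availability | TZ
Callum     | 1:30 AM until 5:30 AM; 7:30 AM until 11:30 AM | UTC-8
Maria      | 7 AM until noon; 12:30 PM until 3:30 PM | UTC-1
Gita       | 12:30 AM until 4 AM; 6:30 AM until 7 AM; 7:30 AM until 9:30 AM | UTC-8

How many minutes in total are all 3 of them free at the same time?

210

Callum in UTC: 09:30-13:30, 15:30-19:30 (add 8h to convert from UTC-8).
Maria in UTC: 08:00-13:00, 13:30-16:30 (add 1h to convert from UTC-1).
Gita in UTC: 08:30-12:00, 14:30-15:00, 15:30-17:30 (add 8h to convert from UTC-8).
Callum ∩ Maria: 09:30-13:00, 15:30-16:30.
Callum ∩ Maria ∩ Gita: 09:30-12:00, 15:30-16:30.
Those are the intersection windows.
Summing the common windows: 150 + 60 = 210 minutes.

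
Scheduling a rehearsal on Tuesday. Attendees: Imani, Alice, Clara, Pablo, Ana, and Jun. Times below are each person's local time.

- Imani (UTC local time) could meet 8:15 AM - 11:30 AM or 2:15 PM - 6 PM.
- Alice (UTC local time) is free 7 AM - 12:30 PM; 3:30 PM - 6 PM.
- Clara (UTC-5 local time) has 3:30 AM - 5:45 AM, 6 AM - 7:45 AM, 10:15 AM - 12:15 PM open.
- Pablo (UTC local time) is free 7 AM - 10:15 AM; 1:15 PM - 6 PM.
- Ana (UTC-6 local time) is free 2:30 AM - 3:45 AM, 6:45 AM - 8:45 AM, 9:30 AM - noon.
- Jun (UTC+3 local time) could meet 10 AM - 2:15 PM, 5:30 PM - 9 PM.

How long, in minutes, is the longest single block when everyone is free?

105

Imani in UTC: 08:15-11:30, 14:15-18:00.
Alice in UTC: 07:00-12:30, 15:30-18:00.
Clara in UTC: 08:30-10:45, 11:00-12:45, 15:15-17:15 (add 5h to convert from UTC-5).
Pablo in UTC: 07:00-10:15, 13:15-18:00.
Ana in UTC: 08:30-09:45, 12:45-14:45, 15:30-18:00 (add 6h to convert from UTC-6).
Jun in UTC: 07:00-11:15, 14:30-18:00 (subtract 3h to convert from UTC+3).
Imani ∩ Alice: 08:15-11:30, 15:30-18:00.
Imani ∩ Alice ∩ Clara: 08:30-10:45, 11:00-11:30, 15:30-17:15.
Imani ∩ Alice ∩ Clara ∩ Pablo: 08:30-10:15, 15:30-17:15.
Imani ∩ Alice ∩ Clara ∩ Pablo ∩ Ana: 08:30-09:45, 15:30-17:15.
Imani ∩ Alice ∩ Clara ∩ Pablo ∩ Ana ∩ Jun: 08:30-09:45, 15:30-17:15.
Those are the intersection windows.
The longest is 15:30-17:15 at 105 minutes.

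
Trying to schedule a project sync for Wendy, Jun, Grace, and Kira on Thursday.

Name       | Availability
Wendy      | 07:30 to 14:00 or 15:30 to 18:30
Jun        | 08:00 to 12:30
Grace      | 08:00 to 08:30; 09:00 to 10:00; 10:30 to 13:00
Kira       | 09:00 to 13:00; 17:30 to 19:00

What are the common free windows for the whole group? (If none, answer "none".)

09:00-10:00, 10:30-12:30

Wendy ∩ Jun: 08:00-12:30.
Wendy ∩ Jun ∩ Grace: 08:00-08:30, 09:00-10:00, 10:30-12:30.
Wendy ∩ Jun ∩ Grace ∩ Kira: 09:00-10:00, 10:30-12:30.
So the common availability across everyone is 09:00-10:00, 10:30-12:30.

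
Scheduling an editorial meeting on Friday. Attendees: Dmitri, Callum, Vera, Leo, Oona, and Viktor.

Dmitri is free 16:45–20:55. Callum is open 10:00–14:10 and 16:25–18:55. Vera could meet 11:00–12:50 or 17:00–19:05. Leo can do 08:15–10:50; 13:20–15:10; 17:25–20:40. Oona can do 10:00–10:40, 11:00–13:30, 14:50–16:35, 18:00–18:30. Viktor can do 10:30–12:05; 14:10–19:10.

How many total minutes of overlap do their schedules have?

30

Dmitri ∩ Callum: 16:45-18:55.
Dmitri ∩ Callum ∩ Vera: 17:00-18:55.
Dmitri ∩ Callum ∩ Vera ∩ Leo: 17:25-18:55.
Dmitri ∩ Callum ∩ Vera ∩ Leo ∩ Oona: 18:00-18:30.
Dmitri ∩ Callum ∩ Vera ∩ Leo ∩ Oona ∩ Viktor: 18:00-18:30.
That's a single block of 30 minutes.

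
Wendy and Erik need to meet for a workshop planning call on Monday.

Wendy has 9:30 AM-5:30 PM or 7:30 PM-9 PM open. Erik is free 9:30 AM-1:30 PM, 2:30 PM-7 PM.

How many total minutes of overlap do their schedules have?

420

Wendy ∩ Erik: 09:30-13:30, 14:30-17:30.
Summing the common windows: 240 + 180 = 420 minutes.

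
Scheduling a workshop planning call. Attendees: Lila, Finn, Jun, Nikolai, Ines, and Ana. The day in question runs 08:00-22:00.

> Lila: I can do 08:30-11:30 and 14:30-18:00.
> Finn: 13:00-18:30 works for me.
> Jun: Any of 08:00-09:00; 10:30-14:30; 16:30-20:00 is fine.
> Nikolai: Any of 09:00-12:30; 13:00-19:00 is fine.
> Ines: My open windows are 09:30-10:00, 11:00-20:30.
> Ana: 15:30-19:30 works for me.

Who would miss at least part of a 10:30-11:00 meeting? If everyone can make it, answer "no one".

Lila: free for 10:30-11:00. Finn: not fully free for 10:30-11:00. Jun: free for 10:30-11:00. Nikolai: free for 10:30-11:00. Ines: not fully free for 10:30-11:00. Ana: not fully free for 10:30-11:00.

Ana, Finn, Ines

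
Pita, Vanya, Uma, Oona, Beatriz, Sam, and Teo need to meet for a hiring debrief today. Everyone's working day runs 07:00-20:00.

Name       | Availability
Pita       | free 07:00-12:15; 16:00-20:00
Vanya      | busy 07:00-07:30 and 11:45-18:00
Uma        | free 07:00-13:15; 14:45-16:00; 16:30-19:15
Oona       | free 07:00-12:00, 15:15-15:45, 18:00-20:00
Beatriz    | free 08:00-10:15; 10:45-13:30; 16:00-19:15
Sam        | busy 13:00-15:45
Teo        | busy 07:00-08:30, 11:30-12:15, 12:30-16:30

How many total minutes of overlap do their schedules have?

Pita free: 07:00-12:15, 16:00-20:00.
Vanya free: 07:30-11:45, 18:00-20:00 (invert busy blocks within the working day).
Uma free: 07:00-13:15, 14:45-16:00, 16:30-19:15.
Oona free: 07:00-12:00, 15:15-15:45, 18:00-20:00.
Beatriz free: 08:00-10:15, 10:45-13:30, 16:00-19:15.
Sam free: 07:00-13:00, 15:45-20:00 (invert busy blocks within the working day).
Teo free: 08:30-11:30, 12:15-12:30, 16:30-20:00 (invert busy blocks within the working day).
Pita ∩ Vanya: 07:30-11:45, 18:00-20:00.
Pita ∩ Vanya ∩ Uma: 07:30-11:45, 18:00-19:15.
Pita ∩ Vanya ∩ Uma ∩ Oona: 07:30-11:45, 18:00-19:15.
Pita ∩ Vanya ∩ Uma ∩ Oona ∩ Beatriz: 08:00-10:15, 10:45-11:45, 18:00-19:15.
Pita ∩ Vanya ∩ Uma ∩ Oona ∩ Beatriz ∩ Sam: 08:00-10:15, 10:45-11:45, 18:00-19:15.
Pita ∩ Vanya ∩ Uma ∩ Oona ∩ Beatriz ∩ Sam ∩ Teo: 08:30-10:15, 10:45-11:30, 18:00-19:15.
Summing the common windows: 105 + 45 + 75 = 225 minutes.

225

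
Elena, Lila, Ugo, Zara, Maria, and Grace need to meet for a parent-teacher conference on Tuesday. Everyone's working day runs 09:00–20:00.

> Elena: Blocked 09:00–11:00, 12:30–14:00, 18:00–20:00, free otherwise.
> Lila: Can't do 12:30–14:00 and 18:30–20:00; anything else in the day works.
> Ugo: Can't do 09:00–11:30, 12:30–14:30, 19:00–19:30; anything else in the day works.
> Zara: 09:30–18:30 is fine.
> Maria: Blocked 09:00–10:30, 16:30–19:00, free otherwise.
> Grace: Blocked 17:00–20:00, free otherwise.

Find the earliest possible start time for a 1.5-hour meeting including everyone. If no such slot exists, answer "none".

Elena free: 11:00-12:30, 14:00-18:00 (invert busy blocks within the working day).
Lila free: 09:00-12:30, 14:00-18:30 (invert busy blocks within the working day).
Ugo free: 11:30-12:30, 14:30-19:00, 19:30-20:00 (invert busy blocks within the working day).
Zara free: 09:30-18:30.
Maria free: 10:30-16:30, 19:00-20:00 (invert busy blocks within the working day).
Grace free: 09:00-17:00 (invert busy blocks within the working day).
Elena ∩ Lila: 11:00-12:30, 14:00-18:00.
Elena ∩ Lila ∩ Ugo: 11:30-12:30, 14:30-18:00.
Elena ∩ Lila ∩ Ugo ∩ Zara: 11:30-12:30, 14:30-18:00.
Elena ∩ Lila ∩ Ugo ∩ Zara ∩ Maria: 11:30-12:30, 14:30-16:30.
Elena ∩ Lila ∩ Ugo ∩ Zara ∩ Maria ∩ Grace: 11:30-12:30, 14:30-16:30.
Those are the intersection windows.
The first common window of at least 90 minutes is 14:30-16:30, so the earliest start is 14:30.

14:30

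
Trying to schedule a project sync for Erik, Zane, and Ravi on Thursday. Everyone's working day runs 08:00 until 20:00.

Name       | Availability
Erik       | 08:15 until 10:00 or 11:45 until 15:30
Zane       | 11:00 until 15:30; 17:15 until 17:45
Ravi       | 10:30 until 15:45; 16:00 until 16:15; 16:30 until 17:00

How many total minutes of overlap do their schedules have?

225

Erik ∩ Zane: 11:45-15:30.
Erik ∩ Zane ∩ Ravi: 11:45-15:30.
Those are the intersection windows.
That's a single block of 225 minutes.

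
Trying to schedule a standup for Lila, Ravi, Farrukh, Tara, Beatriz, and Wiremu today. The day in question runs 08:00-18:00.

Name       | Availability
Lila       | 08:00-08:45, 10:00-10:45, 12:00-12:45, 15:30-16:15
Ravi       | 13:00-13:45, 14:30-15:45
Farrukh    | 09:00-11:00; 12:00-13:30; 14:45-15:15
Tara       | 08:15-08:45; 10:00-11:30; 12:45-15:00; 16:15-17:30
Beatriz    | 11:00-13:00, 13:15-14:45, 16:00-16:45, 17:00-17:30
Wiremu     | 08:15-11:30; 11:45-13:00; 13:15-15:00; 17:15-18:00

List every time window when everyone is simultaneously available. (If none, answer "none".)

none

Lila ∩ Ravi: 15:30-15:45.
Lila ∩ Ravi ∩ Farrukh: ∅.
Lila ∩ Ravi ∩ Farrukh ∩ Tara: ∅.
Lila ∩ Ravi ∩ Farrukh ∩ Tara ∩ Beatriz: ∅.
Lila ∩ Ravi ∩ Farrukh ∩ Tara ∩ Beatriz ∩ Wiremu: ∅.
There is no time when everyone is free.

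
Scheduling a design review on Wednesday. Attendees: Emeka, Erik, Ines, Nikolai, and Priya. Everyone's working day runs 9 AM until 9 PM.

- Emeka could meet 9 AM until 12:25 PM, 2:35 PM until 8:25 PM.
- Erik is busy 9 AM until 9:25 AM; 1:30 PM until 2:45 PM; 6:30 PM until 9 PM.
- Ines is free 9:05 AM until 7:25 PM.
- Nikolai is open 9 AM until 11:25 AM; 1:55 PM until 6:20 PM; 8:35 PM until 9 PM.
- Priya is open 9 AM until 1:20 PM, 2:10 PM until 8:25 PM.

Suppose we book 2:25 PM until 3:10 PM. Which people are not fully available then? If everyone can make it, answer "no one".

Emeka, Erik

Emeka free: 09:00-12:25, 14:35-20:25.
Erik free: 09:25-13:30, 14:45-18:30 (invert busy blocks within the working day).
Ines free: 09:05-19:25.
Nikolai free: 09:00-11:25, 13:55-18:20, 20:35-21:00.
Priya free: 09:00-13:20, 14:10-20:25.
Emeka: not fully free for 14:25-15:10. Erik: not fully free for 14:25-15:10. Ines: free for 14:25-15:10. Nikolai: free for 14:25-15:10. Priya: free for 14:25-15:10.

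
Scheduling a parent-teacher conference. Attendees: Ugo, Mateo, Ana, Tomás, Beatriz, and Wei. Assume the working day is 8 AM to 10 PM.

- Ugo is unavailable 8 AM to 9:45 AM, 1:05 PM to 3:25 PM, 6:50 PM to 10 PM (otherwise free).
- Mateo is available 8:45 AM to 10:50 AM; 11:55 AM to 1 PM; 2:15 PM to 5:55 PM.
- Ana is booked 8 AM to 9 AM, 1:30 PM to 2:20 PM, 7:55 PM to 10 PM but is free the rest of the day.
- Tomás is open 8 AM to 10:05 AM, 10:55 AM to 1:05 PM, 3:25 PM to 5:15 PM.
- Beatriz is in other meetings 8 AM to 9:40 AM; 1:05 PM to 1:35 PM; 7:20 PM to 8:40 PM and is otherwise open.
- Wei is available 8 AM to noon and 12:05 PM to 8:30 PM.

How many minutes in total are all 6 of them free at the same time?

Ugo free: 09:45-13:05, 15:25-18:50 (invert busy blocks within the working day).
Mateo free: 08:45-10:50, 11:55-13:00, 14:15-17:55.
Ana free: 09:00-13:30, 14:20-19:55 (invert busy blocks within the working day).
Tomás free: 08:00-10:05, 10:55-13:05, 15:25-17:15.
Beatriz free: 09:40-13:05, 13:35-19:20, 20:40-22:00 (invert busy blocks within the working day).
Wei free: 08:00-12:00, 12:05-20:30.
Ugo ∩ Mateo: 09:45-10:50, 11:55-13:00, 15:25-17:55.
Ugo ∩ Mateo ∩ Ana: 09:45-10:50, 11:55-13:00, 15:25-17:55.
Ugo ∩ Mateo ∩ Ana ∩ Tomás: 09:45-10:05, 11:55-13:00, 15:25-17:15.
Ugo ∩ Mateo ∩ Ana ∩ Tomás ∩ Beatriz: 09:45-10:05, 11:55-13:00, 15:25-17:15.
Ugo ∩ Mateo ∩ Ana ∩ Tomás ∩ Beatriz ∩ Wei: 09:45-10:05, 11:55-12:00, 12:05-13:00, 15:25-17:15.
Summing the common windows: 20 + 5 + 55 + 110 = 190 minutes.

190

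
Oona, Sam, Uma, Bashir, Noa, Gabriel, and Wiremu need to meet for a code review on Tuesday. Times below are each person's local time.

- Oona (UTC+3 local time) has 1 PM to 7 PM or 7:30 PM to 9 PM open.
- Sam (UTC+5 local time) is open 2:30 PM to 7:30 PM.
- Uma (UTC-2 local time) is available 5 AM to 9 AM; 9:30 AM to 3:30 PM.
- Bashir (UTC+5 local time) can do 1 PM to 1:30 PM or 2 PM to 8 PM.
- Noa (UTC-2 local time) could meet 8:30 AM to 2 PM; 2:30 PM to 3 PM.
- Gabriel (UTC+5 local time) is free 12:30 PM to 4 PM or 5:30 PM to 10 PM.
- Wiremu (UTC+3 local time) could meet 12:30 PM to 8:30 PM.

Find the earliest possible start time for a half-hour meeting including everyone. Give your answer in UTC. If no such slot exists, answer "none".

10:30

Oona in UTC: 10:00-16:00, 16:30-18:00 (subtract 3h to convert from UTC+3).
Sam in UTC: 09:30-14:30 (subtract 5h to convert from UTC+5).
Uma in UTC: 07:00-11:00, 11:30-17:30 (add 2h to convert from UTC-2).
Bashir in UTC: 08:00-08:30, 09:00-15:00 (subtract 5h to convert from UTC+5).
Noa in UTC: 10:30-16:00, 16:30-17:00 (add 2h to convert from UTC-2).
Gabriel in UTC: 07:30-11:00, 12:30-17:00 (subtract 5h to convert from UTC+5).
Wiremu in UTC: 09:30-17:30 (subtract 3h to convert from UTC+3).
Oona ∩ Sam: 10:00-14:30.
Oona ∩ Sam ∩ Uma: 10:00-11:00, 11:30-14:30.
Oona ∩ Sam ∩ Uma ∩ Bashir: 10:00-11:00, 11:30-14:30.
Oona ∩ Sam ∩ Uma ∩ Bashir ∩ Noa: 10:30-11:00, 11:30-14:30.
Oona ∩ Sam ∩ Uma ∩ Bashir ∩ Noa ∩ Gabriel: 10:30-11:00, 12:30-14:30.
Oona ∩ Sam ∩ Uma ∩ Bashir ∩ Noa ∩ Gabriel ∩ Wiremu: 10:30-11:00, 12:30-14:30.
Those are the intersection windows.
The first common window of at least 30 minutes is 10:30-11:00, so the earliest start is 10:30.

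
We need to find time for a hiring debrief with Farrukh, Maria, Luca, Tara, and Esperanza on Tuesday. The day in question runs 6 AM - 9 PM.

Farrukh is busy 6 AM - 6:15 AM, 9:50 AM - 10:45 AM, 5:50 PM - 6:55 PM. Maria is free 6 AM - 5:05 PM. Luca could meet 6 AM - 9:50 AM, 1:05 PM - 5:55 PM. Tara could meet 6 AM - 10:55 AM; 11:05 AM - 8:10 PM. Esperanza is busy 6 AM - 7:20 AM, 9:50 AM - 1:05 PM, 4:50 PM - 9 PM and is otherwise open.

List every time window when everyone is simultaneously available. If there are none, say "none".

07:20-09:50, 13:05-16:50

Farrukh free: 06:15-09:50, 10:45-17:50, 18:55-21:00 (invert busy blocks within the working day).
Maria free: 06:00-17:05.
Luca free: 06:00-09:50, 13:05-17:55.
Tara free: 06:00-10:55, 11:05-20:10.
Esperanza free: 07:20-09:50, 13:05-16:50 (invert busy blocks within the working day).
Farrukh ∩ Maria: 06:15-09:50, 10:45-17:05.
Farrukh ∩ Maria ∩ Luca: 06:15-09:50, 13:05-17:05.
Farrukh ∩ Maria ∩ Luca ∩ Tara: 06:15-09:50, 13:05-17:05.
Farrukh ∩ Maria ∩ Luca ∩ Tara ∩ Esperanza: 07:20-09:50, 13:05-16:50.
Those are the intersection windows.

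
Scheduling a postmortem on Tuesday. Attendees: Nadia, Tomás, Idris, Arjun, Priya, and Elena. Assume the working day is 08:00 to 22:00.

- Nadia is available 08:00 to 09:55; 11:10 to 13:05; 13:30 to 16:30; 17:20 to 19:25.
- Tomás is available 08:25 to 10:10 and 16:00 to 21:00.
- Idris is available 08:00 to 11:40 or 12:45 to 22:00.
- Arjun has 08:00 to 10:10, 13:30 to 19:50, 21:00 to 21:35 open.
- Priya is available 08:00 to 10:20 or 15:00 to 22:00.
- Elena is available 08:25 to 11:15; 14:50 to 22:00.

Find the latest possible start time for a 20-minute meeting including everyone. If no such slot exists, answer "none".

19:05

Nadia ∩ Tomás: 08:25-09:55, 16:00-16:30, 17:20-19:25.
Nadia ∩ Tomás ∩ Idris: 08:25-09:55, 16:00-16:30, 17:20-19:25.
Nadia ∩ Tomás ∩ Idris ∩ Arjun: 08:25-09:55, 16:00-16:30, 17:20-19:25.
Nadia ∩ Tomás ∩ Idris ∩ Arjun ∩ Priya: 08:25-09:55, 16:00-16:30, 17:20-19:25.
Nadia ∩ Tomás ∩ Idris ∩ Arjun ∩ Priya ∩ Elena: 08:25-09:55, 16:00-16:30, 17:20-19:25.
So the common availability across everyone is 08:25-09:55, 16:00-16:30, 17:20-19:25.
The last common window of at least 20 minutes is 17:20-19:25; a 20-minute meeting can start as late as 19:05 and still end by 19:25.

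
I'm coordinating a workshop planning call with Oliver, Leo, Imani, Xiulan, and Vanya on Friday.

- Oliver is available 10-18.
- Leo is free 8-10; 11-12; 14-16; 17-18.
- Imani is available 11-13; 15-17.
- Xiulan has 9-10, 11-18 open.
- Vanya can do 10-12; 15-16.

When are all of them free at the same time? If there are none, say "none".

Oliver ∩ Leo: 11:00-12:00, 14:00-16:00, 17:00-18:00.
Oliver ∩ Leo ∩ Imani: 11:00-12:00, 15:00-16:00.
Oliver ∩ Leo ∩ Imani ∩ Xiulan: 11:00-12:00, 15:00-16:00.
Oliver ∩ Leo ∩ Imani ∩ Xiulan ∩ Vanya: 11:00-12:00, 15:00-16:00.

11:00-12:00, 15:00-16:00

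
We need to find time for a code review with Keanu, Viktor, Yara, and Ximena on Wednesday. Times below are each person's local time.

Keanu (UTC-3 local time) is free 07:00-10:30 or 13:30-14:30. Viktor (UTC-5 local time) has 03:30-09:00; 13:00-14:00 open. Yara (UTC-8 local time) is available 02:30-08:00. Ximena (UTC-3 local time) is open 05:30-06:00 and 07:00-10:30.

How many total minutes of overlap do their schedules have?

180

Keanu in UTC: 10:00-13:30, 16:30-17:30 (add 3h to convert from UTC-3).
Viktor in UTC: 08:30-14:00, 18:00-19:00 (add 5h to convert from UTC-5).
Yara in UTC: 10:30-16:00 (add 8h to convert from UTC-8).
Ximena in UTC: 08:30-09:00, 10:00-13:30 (add 3h to convert from UTC-3).
Keanu ∩ Viktor: 10:00-13:30.
Keanu ∩ Viktor ∩ Yara: 10:30-13:30.
Keanu ∩ Viktor ∩ Yara ∩ Ximena: 10:30-13:30.
That's a single block of 180 minutes.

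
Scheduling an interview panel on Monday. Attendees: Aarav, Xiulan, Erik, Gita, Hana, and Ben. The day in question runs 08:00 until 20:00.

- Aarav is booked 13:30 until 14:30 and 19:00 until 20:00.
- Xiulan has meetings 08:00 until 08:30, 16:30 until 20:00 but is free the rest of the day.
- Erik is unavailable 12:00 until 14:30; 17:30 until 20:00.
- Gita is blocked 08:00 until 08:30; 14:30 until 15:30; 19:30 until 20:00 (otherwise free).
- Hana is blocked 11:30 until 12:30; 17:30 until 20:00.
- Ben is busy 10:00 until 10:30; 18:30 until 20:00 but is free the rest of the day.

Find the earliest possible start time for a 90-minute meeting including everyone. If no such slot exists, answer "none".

08:30

Aarav free: 08:00-13:30, 14:30-19:00 (invert busy blocks within the working day).
Xiulan free: 08:30-16:30 (invert busy blocks within the working day).
Erik free: 08:00-12:00, 14:30-17:30 (invert busy blocks within the working day).
Gita free: 08:30-14:30, 15:30-19:30 (invert busy blocks within the working day).
Hana free: 08:00-11:30, 12:30-17:30 (invert busy blocks within the working day).
Ben free: 08:00-10:00, 10:30-18:30 (invert busy blocks within the working day).
Aarav ∩ Xiulan: 08:30-13:30, 14:30-16:30.
Aarav ∩ Xiulan ∩ Erik: 08:30-12:00, 14:30-16:30.
Aarav ∩ Xiulan ∩ Erik ∩ Gita: 08:30-12:00, 15:30-16:30.
Aarav ∩ Xiulan ∩ Erik ∩ Gita ∩ Hana: 08:30-11:30, 15:30-16:30.
Aarav ∩ Xiulan ∩ Erik ∩ Gita ∩ Hana ∩ Ben: 08:30-10:00, 10:30-11:30, 15:30-16:30.
The first common window of at least 90 minutes is 08:30-10:00, so the earliest start is 08:30.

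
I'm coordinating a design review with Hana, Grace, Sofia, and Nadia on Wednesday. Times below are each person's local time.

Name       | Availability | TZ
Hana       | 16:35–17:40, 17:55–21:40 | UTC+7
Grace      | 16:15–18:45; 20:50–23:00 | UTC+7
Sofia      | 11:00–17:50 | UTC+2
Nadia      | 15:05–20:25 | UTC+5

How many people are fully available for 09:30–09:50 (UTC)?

2

Hana in UTC: 09:35-10:40, 10:55-14:40 (subtract 7h to convert from UTC+7).
Grace in UTC: 09:15-11:45, 13:50-16:00 (subtract 7h to convert from UTC+7).
Sofia in UTC: 09:00-15:50 (subtract 2h to convert from UTC+2).
Nadia in UTC: 10:05-15:25 (subtract 5h to convert from UTC+5).
Grace and Sofia can make the full 09:30-09:50 slot — that's 2.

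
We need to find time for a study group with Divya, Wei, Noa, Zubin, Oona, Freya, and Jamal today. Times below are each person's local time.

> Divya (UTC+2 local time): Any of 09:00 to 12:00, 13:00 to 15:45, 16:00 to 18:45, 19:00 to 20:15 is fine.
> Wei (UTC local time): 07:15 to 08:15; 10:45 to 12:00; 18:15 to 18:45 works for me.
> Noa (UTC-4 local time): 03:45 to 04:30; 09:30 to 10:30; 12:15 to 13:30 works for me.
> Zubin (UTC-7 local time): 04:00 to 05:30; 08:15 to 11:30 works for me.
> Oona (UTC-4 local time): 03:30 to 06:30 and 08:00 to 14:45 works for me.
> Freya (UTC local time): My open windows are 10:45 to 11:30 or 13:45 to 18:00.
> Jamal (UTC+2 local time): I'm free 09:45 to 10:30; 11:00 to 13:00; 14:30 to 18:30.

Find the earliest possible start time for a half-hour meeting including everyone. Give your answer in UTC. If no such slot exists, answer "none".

none

Divya in UTC: 07:00-10:00, 11:00-13:45, 14:00-16:45, 17:00-18:15 (subtract 2h to convert from UTC+2).
Wei in UTC: 07:15-08:15, 10:45-12:00, 18:15-18:45.
Noa in UTC: 07:45-08:30, 13:30-14:30, 16:15-17:30 (add 4h to convert from UTC-4).
Zubin in UTC: 11:00-12:30, 15:15-18:30 (add 7h to convert from UTC-7).
Oona in UTC: 07:30-10:30, 12:00-18:45 (add 4h to convert from UTC-4).
Freya in UTC: 10:45-11:30, 13:45-18:00.
Jamal in UTC: 07:45-08:30, 09:00-11:00, 12:30-16:30 (subtract 2h to convert from UTC+2).
Divya ∩ Wei: 07:15-08:15, 11:00-12:00.
Divya ∩ Wei ∩ Noa: 07:45-08:15.
Divya ∩ Wei ∩ Noa ∩ Zubin: ∅.
Divya ∩ Wei ∩ Noa ∩ Zubin ∩ Oona: ∅.
Divya ∩ Wei ∩ Noa ∩ Zubin ∩ Oona ∩ Freya: ∅.
Divya ∩ Wei ∩ Noa ∩ Zubin ∩ Oona ∩ Freya ∩ Jamal: ∅.
There is no time when everyone is free.
No common window is at least 30 minutes long.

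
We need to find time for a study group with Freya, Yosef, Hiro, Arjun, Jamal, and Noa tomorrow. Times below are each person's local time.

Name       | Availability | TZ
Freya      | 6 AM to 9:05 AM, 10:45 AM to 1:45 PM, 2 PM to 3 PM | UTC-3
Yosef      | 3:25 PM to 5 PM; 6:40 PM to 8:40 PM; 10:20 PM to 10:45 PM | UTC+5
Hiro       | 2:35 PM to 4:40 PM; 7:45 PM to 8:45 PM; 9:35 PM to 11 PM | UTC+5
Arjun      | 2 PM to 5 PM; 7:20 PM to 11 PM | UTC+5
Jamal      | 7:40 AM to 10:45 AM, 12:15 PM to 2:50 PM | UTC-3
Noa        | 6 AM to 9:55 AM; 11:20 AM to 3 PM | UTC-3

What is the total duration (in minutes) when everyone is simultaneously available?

Freya in UTC: 09:00-12:05, 13:45-16:45, 17:00-18:00 (add 3h to convert from UTC-3).
Yosef in UTC: 10:25-12:00, 13:40-15:40, 17:20-17:45 (subtract 5h to convert from UTC+5).
Hiro in UTC: 09:35-11:40, 14:45-15:45, 16:35-18:00 (subtract 5h to convert from UTC+5).
Arjun in UTC: 09:00-12:00, 14:20-18:00 (subtract 5h to convert from UTC+5).
Jamal in UTC: 10:40-13:45, 15:15-17:50 (add 3h to convert from UTC-3).
Noa in UTC: 09:00-12:55, 14:20-18:00 (add 3h to convert from UTC-3).
Freya ∩ Yosef: 10:25-12:00, 13:45-15:40, 17:20-17:45.
Freya ∩ Yosef ∩ Hiro: 10:25-11:40, 14:45-15:40, 17:20-17:45.
Freya ∩ Yosef ∩ Hiro ∩ Arjun: 10:25-11:40, 14:45-15:40, 17:20-17:45.
Freya ∩ Yosef ∩ Hiro ∩ Arjun ∩ Jamal: 10:40-11:40, 15:15-15:40, 17:20-17:45.
Freya ∩ Yosef ∩ Hiro ∩ Arjun ∩ Jamal ∩ Noa: 10:40-11:40, 15:15-15:40, 17:20-17:45.
Those are the intersection windows.
Summing the common windows: 60 + 25 + 25 = 110 minutes.

110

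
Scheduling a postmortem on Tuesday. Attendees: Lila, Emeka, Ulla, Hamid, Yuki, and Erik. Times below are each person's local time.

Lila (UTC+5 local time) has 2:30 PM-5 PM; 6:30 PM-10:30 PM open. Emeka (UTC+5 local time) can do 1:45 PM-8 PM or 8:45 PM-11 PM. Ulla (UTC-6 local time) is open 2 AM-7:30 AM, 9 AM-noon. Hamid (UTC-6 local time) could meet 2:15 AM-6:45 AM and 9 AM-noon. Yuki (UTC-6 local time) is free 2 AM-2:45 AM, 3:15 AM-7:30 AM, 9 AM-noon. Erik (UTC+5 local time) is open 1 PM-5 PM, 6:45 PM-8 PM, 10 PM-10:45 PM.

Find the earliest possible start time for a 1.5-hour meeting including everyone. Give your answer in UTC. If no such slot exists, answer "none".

Lila in UTC: 09:30-12:00, 13:30-17:30 (subtract 5h to convert from UTC+5).
Emeka in UTC: 08:45-15:00, 15:45-18:00 (subtract 5h to convert from UTC+5).
Ulla in UTC: 08:00-13:30, 15:00-18:00 (add 6h to convert from UTC-6).
Hamid in UTC: 08:15-12:45, 15:00-18:00 (add 6h to convert from UTC-6).
Yuki in UTC: 08:00-08:45, 09:15-13:30, 15:00-18:00 (add 6h to convert from UTC-6).
Erik in UTC: 08:00-12:00, 13:45-15:00, 17:00-17:45 (subtract 5h to convert from UTC+5).
Lila ∩ Emeka: 09:30-12:00, 13:30-15:00, 15:45-17:30.
Lila ∩ Emeka ∩ Ulla: 09:30-12:00, 15:45-17:30.
Lila ∩ Emeka ∩ Ulla ∩ Hamid: 09:30-12:00, 15:45-17:30.
Lila ∩ Emeka ∩ Ulla ∩ Hamid ∩ Yuki: 09:30-12:00, 15:45-17:30.
Lila ∩ Emeka ∩ Ulla ∩ Hamid ∩ Yuki ∩ Erik: 09:30-12:00, 17:00-17:30.
The first common window of at least 90 minutes is 09:30-12:00, so the earliest start is 09:30.

09:30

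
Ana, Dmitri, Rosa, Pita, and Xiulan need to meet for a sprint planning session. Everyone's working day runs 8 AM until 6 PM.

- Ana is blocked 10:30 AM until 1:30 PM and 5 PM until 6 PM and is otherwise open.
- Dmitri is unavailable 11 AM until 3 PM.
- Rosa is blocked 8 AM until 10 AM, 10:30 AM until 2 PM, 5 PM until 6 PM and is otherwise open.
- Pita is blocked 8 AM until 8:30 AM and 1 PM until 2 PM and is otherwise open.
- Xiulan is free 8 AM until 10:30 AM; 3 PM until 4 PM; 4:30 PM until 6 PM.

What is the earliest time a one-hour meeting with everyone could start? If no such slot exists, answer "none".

Ana free: 08:00-10:30, 13:30-17:00 (invert busy blocks within the working day).
Dmitri free: 08:00-11:00, 15:00-18:00 (invert busy blocks within the working day).
Rosa free: 10:00-10:30, 14:00-17:00 (invert busy blocks within the working day).
Pita free: 08:30-13:00, 14:00-18:00 (invert busy blocks within the working day).
Xiulan free: 08:00-10:30, 15:00-16:00, 16:30-18:00.
Ana ∩ Dmitri: 08:00-10:30, 15:00-17:00.
Ana ∩ Dmitri ∩ Rosa: 10:00-10:30, 15:00-17:00.
Ana ∩ Dmitri ∩ Rosa ∩ Pita: 10:00-10:30, 15:00-17:00.
Ana ∩ Dmitri ∩ Rosa ∩ Pita ∩ Xiulan: 10:00-10:30, 15:00-16:00, 16:30-17:00.
The first common window of at least 60 minutes is 15:00-16:00, so the earliest start is 15:00.

15:00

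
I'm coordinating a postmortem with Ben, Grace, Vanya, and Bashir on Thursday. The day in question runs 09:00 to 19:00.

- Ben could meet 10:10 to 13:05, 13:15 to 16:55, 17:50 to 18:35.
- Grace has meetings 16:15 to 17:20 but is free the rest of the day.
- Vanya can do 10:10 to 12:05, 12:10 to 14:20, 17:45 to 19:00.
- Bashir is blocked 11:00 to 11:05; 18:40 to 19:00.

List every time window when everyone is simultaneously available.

10:10-11:00, 11:05-12:05, 12:10-13:05, 13:15-14:20, 17:50-18:35

Ben free: 10:10-13:05, 13:15-16:55, 17:50-18:35.
Grace free: 09:00-16:15, 17:20-19:00 (invert busy blocks within the working day).
Vanya free: 10:10-12:05, 12:10-14:20, 17:45-19:00.
Bashir free: 09:00-11:00, 11:05-18:40 (invert busy blocks within the working day).
Ben ∩ Grace: 10:10-13:05, 13:15-16:15, 17:50-18:35.
Ben ∩ Grace ∩ Vanya: 10:10-12:05, 12:10-13:05, 13:15-14:20, 17:50-18:35.
Ben ∩ Grace ∩ Vanya ∩ Bashir: 10:10-11:00, 11:05-12:05, 12:10-13:05, 13:15-14:20, 17:50-18:35.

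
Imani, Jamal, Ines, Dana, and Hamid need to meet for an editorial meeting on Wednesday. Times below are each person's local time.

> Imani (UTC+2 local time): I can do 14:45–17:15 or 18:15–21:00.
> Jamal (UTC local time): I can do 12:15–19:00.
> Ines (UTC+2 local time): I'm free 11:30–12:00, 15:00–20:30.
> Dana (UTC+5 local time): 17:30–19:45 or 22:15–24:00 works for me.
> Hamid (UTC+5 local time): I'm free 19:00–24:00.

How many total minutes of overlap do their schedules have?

Imani in UTC: 12:45-15:15, 16:15-19:00 (subtract 2h to convert from UTC+2).
Jamal in UTC: 12:15-19:00.
Ines in UTC: 09:30-10:00, 13:00-18:30 (subtract 2h to convert from UTC+2).
Dana in UTC: 12:30-14:45, 17:15-19:00 (subtract 5h to convert from UTC+5).
Hamid in UTC: 14:00-19:00 (subtract 5h to convert from UTC+5).
Imani ∩ Jamal: 12:45-15:15, 16:15-19:00.
Imani ∩ Jamal ∩ Ines: 13:00-15:15, 16:15-18:30.
Imani ∩ Jamal ∩ Ines ∩ Dana: 13:00-14:45, 17:15-18:30.
Imani ∩ Jamal ∩ Ines ∩ Dana ∩ Hamid: 14:00-14:45, 17:15-18:30.
So the common availability across everyone is 14:00-14:45, 17:15-18:30.
Summing the common windows: 45 + 75 = 120 minutes.

120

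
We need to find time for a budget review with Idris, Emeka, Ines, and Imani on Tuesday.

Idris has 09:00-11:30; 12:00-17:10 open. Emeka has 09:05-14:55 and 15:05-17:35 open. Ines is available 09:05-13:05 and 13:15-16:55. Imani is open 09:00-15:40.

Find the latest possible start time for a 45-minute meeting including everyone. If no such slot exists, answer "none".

Idris ∩ Emeka: 09:05-11:30, 12:00-14:55, 15:05-17:10.
Idris ∩ Emeka ∩ Ines: 09:05-11:30, 12:00-13:05, 13:15-14:55, 15:05-16:55.
Idris ∩ Emeka ∩ Ines ∩ Imani: 09:05-11:30, 12:00-13:05, 13:15-14:55, 15:05-15:40.
Those are the intersection windows.
The last common window of at least 45 minutes is 13:15-14:55; a 45-minute meeting can start as late as 14:10 and still end by 14:55.

14:10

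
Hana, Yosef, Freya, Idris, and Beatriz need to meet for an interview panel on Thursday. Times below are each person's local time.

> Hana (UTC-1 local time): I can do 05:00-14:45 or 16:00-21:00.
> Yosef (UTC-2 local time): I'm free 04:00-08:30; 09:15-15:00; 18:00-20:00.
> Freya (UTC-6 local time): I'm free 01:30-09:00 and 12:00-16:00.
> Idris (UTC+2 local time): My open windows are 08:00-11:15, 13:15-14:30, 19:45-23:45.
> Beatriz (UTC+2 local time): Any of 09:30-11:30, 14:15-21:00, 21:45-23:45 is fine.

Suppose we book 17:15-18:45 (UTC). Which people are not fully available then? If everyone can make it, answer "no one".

Freya, Idris, Yosef

Hana in UTC: 06:00-15:45, 17:00-22:00 (add 1h to convert from UTC-1).
Yosef in UTC: 06:00-10:30, 11:15-17:00, 20:00-22:00 (add 2h to convert from UTC-2).
Freya in UTC: 07:30-15:00, 18:00-22:00 (add 6h to convert from UTC-6).
Idris in UTC: 06:00-09:15, 11:15-12:30, 17:45-21:45 (subtract 2h to convert from UTC+2).
Beatriz in UTC: 07:30-09:30, 12:15-19:00, 19:45-21:45 (subtract 2h to convert from UTC+2).
Hana: free for 17:15-18:45. Yosef: not fully free for 17:15-18:45. Freya: not fully free for 17:15-18:45. Idris: not fully free for 17:15-18:45. Beatriz: free for 17:15-18:45.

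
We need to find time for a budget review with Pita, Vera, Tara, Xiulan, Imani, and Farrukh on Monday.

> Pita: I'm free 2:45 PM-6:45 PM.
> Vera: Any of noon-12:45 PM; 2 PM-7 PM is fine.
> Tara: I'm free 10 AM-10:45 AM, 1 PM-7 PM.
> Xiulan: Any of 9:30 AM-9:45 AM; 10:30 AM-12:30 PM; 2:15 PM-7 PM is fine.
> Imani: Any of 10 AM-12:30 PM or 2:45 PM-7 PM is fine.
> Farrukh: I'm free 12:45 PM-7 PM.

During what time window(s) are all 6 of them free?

Pita ∩ Vera: 14:45-18:45.
Pita ∩ Vera ∩ Tara: 14:45-18:45.
Pita ∩ Vera ∩ Tara ∩ Xiulan: 14:45-18:45.
Pita ∩ Vera ∩ Tara ∩ Xiulan ∩ Imani: 14:45-18:45.
Pita ∩ Vera ∩ Tara ∩ Xiulan ∩ Imani ∩ Farrukh: 14:45-18:45.

14:45-18:45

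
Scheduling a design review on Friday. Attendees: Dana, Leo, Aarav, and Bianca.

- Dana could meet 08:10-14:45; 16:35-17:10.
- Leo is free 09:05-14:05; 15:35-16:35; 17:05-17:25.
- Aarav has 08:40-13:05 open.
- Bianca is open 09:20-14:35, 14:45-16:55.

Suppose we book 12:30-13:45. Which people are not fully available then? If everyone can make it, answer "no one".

Aarav

Dana: free for 12:30-13:45. Leo: free for 12:30-13:45. Aarav: not fully free for 12:30-13:45. Bianca: free for 12:30-13:45.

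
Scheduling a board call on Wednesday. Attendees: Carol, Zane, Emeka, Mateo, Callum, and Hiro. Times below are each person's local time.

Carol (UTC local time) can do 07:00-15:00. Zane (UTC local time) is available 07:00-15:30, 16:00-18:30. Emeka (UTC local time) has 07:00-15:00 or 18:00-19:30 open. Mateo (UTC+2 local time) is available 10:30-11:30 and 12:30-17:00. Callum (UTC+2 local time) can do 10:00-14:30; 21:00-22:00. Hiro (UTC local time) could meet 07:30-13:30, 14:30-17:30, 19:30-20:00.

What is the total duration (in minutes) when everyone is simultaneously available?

Carol in UTC: 07:00-15:00.
Zane in UTC: 07:00-15:30, 16:00-18:30.
Emeka in UTC: 07:00-15:00, 18:00-19:30.
Mateo in UTC: 08:30-09:30, 10:30-15:00 (subtract 2h to convert from UTC+2).
Callum in UTC: 08:00-12:30, 19:00-20:00 (subtract 2h to convert from UTC+2).
Hiro in UTC: 07:30-13:30, 14:30-17:30, 19:30-20:00.
Carol ∩ Zane: 07:00-15:00.
Carol ∩ Zane ∩ Emeka: 07:00-15:00.
Carol ∩ Zane ∩ Emeka ∩ Mateo: 08:30-09:30, 10:30-15:00.
Carol ∩ Zane ∩ Emeka ∩ Mateo ∩ Callum: 08:30-09:30, 10:30-12:30.
Carol ∩ Zane ∩ Emeka ∩ Mateo ∩ Callum ∩ Hiro: 08:30-09:30, 10:30-12:30.
So the common availability across everyone is 08:30-09:30, 10:30-12:30.
Summing the common windows: 60 + 120 = 180 minutes.

180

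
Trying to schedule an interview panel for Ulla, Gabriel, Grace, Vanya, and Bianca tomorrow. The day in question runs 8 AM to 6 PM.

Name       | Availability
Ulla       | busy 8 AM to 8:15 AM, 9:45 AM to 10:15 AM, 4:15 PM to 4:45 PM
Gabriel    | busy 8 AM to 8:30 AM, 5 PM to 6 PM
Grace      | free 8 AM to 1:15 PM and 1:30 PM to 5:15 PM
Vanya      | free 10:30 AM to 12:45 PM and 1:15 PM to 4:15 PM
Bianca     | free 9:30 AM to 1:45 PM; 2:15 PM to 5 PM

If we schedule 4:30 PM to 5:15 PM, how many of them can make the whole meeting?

1

Ulla free: 08:15-09:45, 10:15-16:15, 16:45-18:00 (invert busy blocks within the working day).
Gabriel free: 08:30-17:00 (invert busy blocks within the working day).
Grace free: 08:00-13:15, 13:30-17:15.
Vanya free: 10:30-12:45, 13:15-16:15.
Bianca free: 09:30-13:45, 14:15-17:00.
Grace can make the full 16:30-17:15 slot — that's 1.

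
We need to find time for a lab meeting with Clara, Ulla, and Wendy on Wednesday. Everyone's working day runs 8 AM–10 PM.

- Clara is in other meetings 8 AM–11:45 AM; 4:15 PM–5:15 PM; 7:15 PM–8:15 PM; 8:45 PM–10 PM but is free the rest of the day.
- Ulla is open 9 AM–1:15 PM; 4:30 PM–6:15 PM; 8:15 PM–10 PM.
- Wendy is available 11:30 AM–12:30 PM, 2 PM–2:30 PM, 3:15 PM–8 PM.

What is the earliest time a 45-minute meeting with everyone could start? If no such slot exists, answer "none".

11:45

Clara free: 11:45-16:15, 17:15-19:15, 20:15-20:45 (invert busy blocks within the working day).
Ulla free: 09:00-13:15, 16:30-18:15, 20:15-22:00.
Wendy free: 11:30-12:30, 14:00-14:30, 15:15-20:00.
Clara ∩ Ulla: 11:45-13:15, 17:15-18:15, 20:15-20:45.
Clara ∩ Ulla ∩ Wendy: 11:45-12:30, 17:15-18:15.
So the common availability across everyone is 11:45-12:30, 17:15-18:15.
The first common window of at least 45 minutes is 11:45-12:30, so the earliest start is 11:45.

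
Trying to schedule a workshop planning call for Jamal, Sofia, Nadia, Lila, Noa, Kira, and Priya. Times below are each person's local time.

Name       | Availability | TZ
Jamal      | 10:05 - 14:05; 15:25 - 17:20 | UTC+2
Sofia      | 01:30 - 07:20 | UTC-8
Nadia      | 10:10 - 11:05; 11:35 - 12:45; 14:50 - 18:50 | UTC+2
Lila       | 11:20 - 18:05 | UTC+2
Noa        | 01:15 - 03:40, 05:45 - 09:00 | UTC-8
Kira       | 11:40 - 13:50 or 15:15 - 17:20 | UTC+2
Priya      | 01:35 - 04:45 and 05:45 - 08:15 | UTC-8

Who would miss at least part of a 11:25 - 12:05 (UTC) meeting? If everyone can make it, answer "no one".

Jamal in UTC: 08:05-12:05, 13:25-15:20 (subtract 2h to convert from UTC+2).
Sofia in UTC: 09:30-15:20 (add 8h to convert from UTC-8).
Nadia in UTC: 08:10-09:05, 09:35-10:45, 12:50-16:50 (subtract 2h to convert from UTC+2).
Lila in UTC: 09:20-16:05 (subtract 2h to convert from UTC+2).
Noa in UTC: 09:15-11:40, 13:45-17:00 (add 8h to convert from UTC-8).
Kira in UTC: 09:40-11:50, 13:15-15:20 (subtract 2h to convert from UTC+2).
Priya in UTC: 09:35-12:45, 13:45-16:15 (add 8h to convert from UTC-8).
Jamal: free for 11:25-12:05. Sofia: free for 11:25-12:05. Nadia: not fully free for 11:25-12:05. Lila: free for 11:25-12:05. Noa: not fully free for 11:25-12:05. Kira: not fully free for 11:25-12:05. Priya: free for 11:25-12:05.

Kira, Nadia, Noa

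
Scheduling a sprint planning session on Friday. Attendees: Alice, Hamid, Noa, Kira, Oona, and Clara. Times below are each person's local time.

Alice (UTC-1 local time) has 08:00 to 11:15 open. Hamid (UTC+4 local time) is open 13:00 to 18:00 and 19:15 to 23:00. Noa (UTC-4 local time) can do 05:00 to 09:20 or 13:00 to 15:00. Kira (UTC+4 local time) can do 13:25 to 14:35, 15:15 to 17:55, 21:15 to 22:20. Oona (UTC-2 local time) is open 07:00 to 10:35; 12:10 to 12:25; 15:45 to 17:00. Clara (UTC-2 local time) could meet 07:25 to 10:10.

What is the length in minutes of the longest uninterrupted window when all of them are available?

Alice in UTC: 09:00-12:15 (add 1h to convert from UTC-1).
Hamid in UTC: 09:00-14:00, 15:15-19:00 (subtract 4h to convert from UTC+4).
Noa in UTC: 09:00-13:20, 17:00-19:00 (add 4h to convert from UTC-4).
Kira in UTC: 09:25-10:35, 11:15-13:55, 17:15-18:20 (subtract 4h to convert from UTC+4).
Oona in UTC: 09:00-12:35, 14:10-14:25, 17:45-19:00 (add 2h to convert from UTC-2).
Clara in UTC: 09:25-12:10 (add 2h to convert from UTC-2).
Alice ∩ Hamid: 09:00-12:15.
Alice ∩ Hamid ∩ Noa: 09:00-12:15.
Alice ∩ Hamid ∩ Noa ∩ Kira: 09:25-10:35, 11:15-12:15.
Alice ∩ Hamid ∩ Noa ∩ Kira ∩ Oona: 09:25-10:35, 11:15-12:15.
Alice ∩ Hamid ∩ Noa ∩ Kira ∩ Oona ∩ Clara: 09:25-10:35, 11:15-12:10.
The longest is 09:25-10:35 at 70 minutes.

70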